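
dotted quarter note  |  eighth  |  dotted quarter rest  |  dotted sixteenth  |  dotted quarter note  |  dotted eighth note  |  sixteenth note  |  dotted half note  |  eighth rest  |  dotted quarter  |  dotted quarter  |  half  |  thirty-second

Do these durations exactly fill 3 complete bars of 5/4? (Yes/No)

Yes

One bar of 5/4 = 40 thirty-second notes, so 3 bars = 120.
In thirty-second notes: dotted quarter note = 12; eighth = 4; dotted quarter rest = 12; dotted sixteenth = 3; dotted quarter note = 12; dotted eighth note = 6; sixteenth note = 2; dotted half note = 24; eighth rest = 4; dotted quarter = 12; dotted quarter = 12; half = 16; thirty-second = 1.
Sum: 12 + 4 + 12 + 3 + 12 + 6 + 2 + 24 + 4 + 12 + 12 + 16 + 1 = 120.
120 equals 120, so the answer is Yes.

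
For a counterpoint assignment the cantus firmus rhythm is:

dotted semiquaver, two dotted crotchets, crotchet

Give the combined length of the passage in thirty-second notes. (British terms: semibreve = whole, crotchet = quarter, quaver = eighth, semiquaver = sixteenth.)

Express everything in thirty-second notes: dotted semiquaver = 3; dotted crotchet = 12; dotted crotchet = 12; crotchet = 8.
Altogether 3 + 12 + 12 + 8 = 35 thirty-second notes.

35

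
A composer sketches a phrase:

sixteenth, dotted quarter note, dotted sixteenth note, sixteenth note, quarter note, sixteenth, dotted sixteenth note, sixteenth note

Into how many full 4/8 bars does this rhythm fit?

2

One bar of 4/8 = 16 thirty-second notes.
Convert each value to thirty-second notes: sixteenth = 2; dotted quarter note = 12; dotted sixteenth note = 3; sixteenth note = 2; quarter note = 8; sixteenth = 2; dotted sixteenth note = 3; sixteenth note = 2.
Adding: 2 + 12 + 3 + 2 + 8 + 2 + 3 + 2 = 34.
34 ÷ 16 = 2 complete bars with 2 left over.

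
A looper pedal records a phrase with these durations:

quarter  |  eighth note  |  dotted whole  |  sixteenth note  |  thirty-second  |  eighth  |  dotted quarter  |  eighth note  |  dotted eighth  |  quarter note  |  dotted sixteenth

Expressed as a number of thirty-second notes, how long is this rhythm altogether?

Express everything in thirty-second notes: quarter = 8; eighth note = 4; dotted whole = 48; sixteenth note = 2; thirty-second = 1; eighth = 4; dotted quarter = 12; eighth note = 4; dotted eighth = 6; quarter note = 8; dotted sixteenth = 3.
Adding: 8 + 4 + 48 + 2 + 1 + 4 + 12 + 4 + 6 + 8 + 3 = 100 thirty-second notes.

100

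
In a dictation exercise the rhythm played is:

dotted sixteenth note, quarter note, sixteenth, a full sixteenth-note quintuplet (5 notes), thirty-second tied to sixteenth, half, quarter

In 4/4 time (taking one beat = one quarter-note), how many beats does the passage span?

One quarter-note beat = 8 thirty-second notes.
Express everything in thirty-second notes: dotted sixteenth note = 3; quarter note = 8; sixteenth = 2; a full sixteenth-note quintuplet (5 notes) (five quintuplet sixteenths span one quarter) = 8; thirty-second tied to sixteenth (thirty-second + sixteenth) = 3; half = 16; quarter = 8.
Adding: 3 + 8 + 2 + 8 + 3 + 16 + 8 = 48.
48 ÷ 8 = 6 beats.

6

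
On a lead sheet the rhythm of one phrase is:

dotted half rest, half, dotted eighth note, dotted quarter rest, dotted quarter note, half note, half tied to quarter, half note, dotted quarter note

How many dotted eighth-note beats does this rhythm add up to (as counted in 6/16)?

23

One dotted eighth-note beat = 3 sixteenth notes.
In sixteenth notes: dotted half rest = 12; half = 8; dotted eighth note = 3; dotted quarter rest = 6; dotted quarter note = 6; half note = 8; half tied to quarter (half + quarter) = 12; half note = 8; dotted quarter note = 6.
Sum: 12 + 8 + 3 + 6 + 6 + 8 + 12 + 8 + 6 = 69.
69 ÷ 3 = 23 beats.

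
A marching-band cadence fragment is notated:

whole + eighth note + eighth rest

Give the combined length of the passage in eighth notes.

Each duration in eighth notes: whole = 8; eighth note = 1; eighth rest = 1.
Sum: 8 + 1 + 1 = 10 eighth notes.

10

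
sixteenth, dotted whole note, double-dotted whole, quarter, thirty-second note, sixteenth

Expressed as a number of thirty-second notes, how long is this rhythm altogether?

In thirty-second notes: sixteenth = 2; dotted whole note = 48; double-dotted whole = 56; quarter = 8; thirty-second note = 1; sixteenth = 2.
Adding: 2 + 48 + 56 + 8 + 1 + 2 = 117 thirty-second notes.

117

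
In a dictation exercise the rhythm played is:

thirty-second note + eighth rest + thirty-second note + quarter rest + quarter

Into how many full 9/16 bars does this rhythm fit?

One bar of 9/16 = 18 thirty-second notes.
Working in thirty-second notes: thirty-second note = 1; eighth rest = 4; thirty-second note = 1; quarter rest = 8; quarter = 8.
Total: 1 + 4 + 1 + 8 + 8 = 22.
22 ÷ 18 = 1 complete bar with 4 left over.

1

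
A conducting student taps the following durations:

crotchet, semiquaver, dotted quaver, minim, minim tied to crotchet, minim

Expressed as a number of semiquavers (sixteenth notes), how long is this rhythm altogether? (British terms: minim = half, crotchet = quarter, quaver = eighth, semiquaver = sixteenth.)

36

Express everything in sixteenth notes: crotchet = 4; semiquaver = 1; dotted quaver = 3; minim = 8; minim tied to crotchet (minim + crotchet) = 12; minim = 8.
Sum: 4 + 1 + 3 + 8 + 12 + 8 = 36 sixteenth notes.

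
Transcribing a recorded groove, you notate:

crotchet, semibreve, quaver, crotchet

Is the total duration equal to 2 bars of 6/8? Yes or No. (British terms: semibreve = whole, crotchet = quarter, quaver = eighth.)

No

One bar of 6/8 = 6 eighth notes, so 2 bars = 12.
Convert each value to eighth notes: crotchet = 2; semibreve = 8; quaver = 1; crotchet = 2.
Sum: 2 + 8 + 1 + 2 = 13.
13 exceeds 12, so the answer is No.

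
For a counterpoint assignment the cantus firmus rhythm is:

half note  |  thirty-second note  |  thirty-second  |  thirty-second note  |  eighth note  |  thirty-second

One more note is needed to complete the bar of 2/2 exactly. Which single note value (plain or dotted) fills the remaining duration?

The bar of 2/2 = 32 thirty-second notes.
In thirty-second notes: half note = 16; thirty-second note = 1; thirty-second = 1; thirty-second note = 1; eighth note = 4; thirty-second = 1.
Adding: 16 + 1 + 1 + 1 + 4 + 1 = 24.
Remaining: 32 − 24 = 8 thirty-second notes, which is a quarter note.

quarter note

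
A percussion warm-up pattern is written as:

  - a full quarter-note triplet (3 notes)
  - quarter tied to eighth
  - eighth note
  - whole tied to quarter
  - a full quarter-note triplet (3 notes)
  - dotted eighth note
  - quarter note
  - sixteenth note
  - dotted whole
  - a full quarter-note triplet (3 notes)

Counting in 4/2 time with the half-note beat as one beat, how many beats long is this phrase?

One half-note beat = 8 sixteenth notes.
Working in sixteenth notes: a full quarter-note triplet (3 notes) (three triplet quarters span one half) = 8; quarter tied to eighth (quarter + eighth) = 6; eighth note = 2; whole tied to quarter (whole + quarter) = 20; a full quarter-note triplet (3 notes) (three triplet quarters span one half) = 8; dotted eighth note = 3; quarter note = 4; sixteenth note = 1; dotted whole = 24; a full quarter-note triplet (3 notes) (three triplet quarters span one half) = 8.
Total: 8 + 6 + 2 + 20 + 8 + 3 + 4 + 1 + 24 + 8 = 84.
84 ÷ 8 = 10.5 beats.

10.5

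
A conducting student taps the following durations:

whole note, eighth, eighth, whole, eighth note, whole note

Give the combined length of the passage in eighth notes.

27

Working in eighth notes: whole note = 8; eighth = 1; eighth = 1; whole = 8; eighth note = 1; whole note = 8.
Sum: 8 + 1 + 1 + 8 + 1 + 8 = 27 eighth notes.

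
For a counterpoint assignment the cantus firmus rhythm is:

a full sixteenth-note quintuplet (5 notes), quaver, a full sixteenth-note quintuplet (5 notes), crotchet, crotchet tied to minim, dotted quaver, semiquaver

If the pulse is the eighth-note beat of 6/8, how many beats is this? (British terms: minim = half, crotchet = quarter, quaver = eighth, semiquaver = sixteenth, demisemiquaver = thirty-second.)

One eighth-note beat = 2 sixteenth notes.
In sixteenth notes: a full sixteenth-note quintuplet (5 notes) (five quintuplet sixteenths span one quarter) = 4; quaver = 2; a full sixteenth-note quintuplet (5 notes) (five quintuplet sixteenths span one quarter) = 4; crotchet = 4; crotchet tied to minim (crotchet + minim) = 12; dotted quaver = 3; semiquaver = 1.
Total: 4 + 2 + 4 + 4 + 12 + 3 + 1 = 30.
30 ÷ 2 = 15 beats.

15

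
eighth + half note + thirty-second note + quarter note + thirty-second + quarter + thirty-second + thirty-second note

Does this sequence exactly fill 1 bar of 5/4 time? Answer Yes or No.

One bar of 5/4 = 40 thirty-second notes.
Each duration in thirty-second notes: eighth = 4; half note = 16; thirty-second note = 1; quarter note = 8; thirty-second = 1; quarter = 8; thirty-second = 1; thirty-second note = 1.
Sum: 4 + 16 + 1 + 8 + 1 + 8 + 1 + 1 = 40.
40 equals 40, so the answer is Yes.

Yes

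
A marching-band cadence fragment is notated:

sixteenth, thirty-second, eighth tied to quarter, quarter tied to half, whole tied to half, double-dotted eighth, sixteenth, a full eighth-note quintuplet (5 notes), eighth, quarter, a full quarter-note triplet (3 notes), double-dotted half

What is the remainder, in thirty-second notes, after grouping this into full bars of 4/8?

8

One bar of 4/8 = 16 thirty-second notes.
Each duration in thirty-second notes: sixteenth = 2; thirty-second = 1; eighth tied to quarter (eighth + quarter) = 12; quarter tied to half (quarter + half) = 24; whole tied to half (whole + half) = 48; double-dotted eighth = 7; sixteenth = 2; a full eighth-note quintuplet (5 notes) (five quintuplet eighths span one half) = 16; eighth = 4; quarter = 8; a full quarter-note triplet (3 notes) (three triplet quarters span one half) = 16; double-dotted half = 28.
Sum: 2 + 1 + 12 + 24 + 48 + 7 + 2 + 16 + 4 + 8 + 16 + 28 = 168.
168 ÷ 16 = 10 complete bars with 8 thirty-second notes remaining.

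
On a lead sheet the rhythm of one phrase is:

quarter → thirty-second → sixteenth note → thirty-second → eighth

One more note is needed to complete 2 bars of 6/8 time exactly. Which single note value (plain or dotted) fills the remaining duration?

2 bars of 6/8 = 48 thirty-second notes.
Express everything in thirty-second notes: quarter = 8; thirty-second = 1; sixteenth note = 2; thirty-second = 1; eighth = 4.
Altogether 8 + 1 + 2 + 1 + 4 = 16.
Remaining: 48 − 16 = 32 thirty-second notes, which is a whole note.

whole note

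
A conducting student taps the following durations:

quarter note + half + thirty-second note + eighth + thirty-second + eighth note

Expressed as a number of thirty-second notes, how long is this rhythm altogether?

34

Convert each value to thirty-second notes: quarter note = 8; half = 16; thirty-second note = 1; eighth = 4; thirty-second = 1; eighth note = 4.
Total: 8 + 16 + 1 + 4 + 1 + 4 = 34 thirty-second notes.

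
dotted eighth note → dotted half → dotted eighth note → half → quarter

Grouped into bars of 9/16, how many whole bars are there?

3

One bar of 9/16 = 9 sixteenth notes.
Each duration in sixteenth notes: dotted eighth note = 3; dotted half = 12; dotted eighth note = 3; half = 8; quarter = 4.
Sum: 3 + 12 + 3 + 8 + 4 = 30.
30 ÷ 9 = 3 complete bars with 3 left over.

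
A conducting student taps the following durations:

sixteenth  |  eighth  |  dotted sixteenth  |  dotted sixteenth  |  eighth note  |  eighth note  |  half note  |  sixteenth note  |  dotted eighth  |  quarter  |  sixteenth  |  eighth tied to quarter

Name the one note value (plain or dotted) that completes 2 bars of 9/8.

2 bars of 9/8 = 72 thirty-second notes.
In thirty-second notes: sixteenth = 2; eighth = 4; dotted sixteenth = 3; dotted sixteenth = 3; eighth note = 4; eighth note = 4; half note = 16; sixteenth note = 2; dotted eighth = 6; quarter = 8; sixteenth = 2; eighth tied to quarter (eighth + quarter) = 12.
Sum: 2 + 4 + 3 + 3 + 4 + 4 + 16 + 2 + 6 + 8 + 2 + 12 = 66.
Remaining: 72 − 66 = 6 thirty-second notes, which is a dotted eighth note.

dotted eighth note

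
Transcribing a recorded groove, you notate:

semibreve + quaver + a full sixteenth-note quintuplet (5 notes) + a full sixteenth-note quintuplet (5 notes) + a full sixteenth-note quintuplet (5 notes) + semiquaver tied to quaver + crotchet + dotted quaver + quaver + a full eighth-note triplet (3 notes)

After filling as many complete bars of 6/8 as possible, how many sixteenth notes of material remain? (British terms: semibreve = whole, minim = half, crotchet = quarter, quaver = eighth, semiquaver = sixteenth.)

One bar of 6/8 = 12 sixteenth notes.
Convert each value to sixteenth notes: semibreve = 16; quaver = 2; a full sixteenth-note quintuplet (5 notes) (five quintuplet sixteenths span one quarter) = 4; a full sixteenth-note quintuplet (5 notes) (five quintuplet sixteenths span one quarter) = 4; a full sixteenth-note quintuplet (5 notes) (five quintuplet sixteenths span one quarter) = 4; semiquaver tied to quaver (semiquaver + quaver) = 3; crotchet = 4; dotted quaver = 3; quaver = 2; a full eighth-note triplet (3 notes) (three triplet eighths span one quarter) = 4.
Altogether 16 + 2 + 4 + 4 + 4 + 3 + 4 + 3 + 2 + 4 = 46.
46 ÷ 12 = 3 complete bars with 10 sixteenth notes remaining.

10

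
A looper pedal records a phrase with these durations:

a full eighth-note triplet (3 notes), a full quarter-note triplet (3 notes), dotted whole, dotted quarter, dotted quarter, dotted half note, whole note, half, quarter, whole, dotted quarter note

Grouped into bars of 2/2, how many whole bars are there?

6

One bar of 2/2 = 8 eighth notes.
Working in eighth notes: a full eighth-note triplet (3 notes) (three triplet eighths span one quarter) = 2; a full quarter-note triplet (3 notes) (three triplet quarters span one half) = 4; dotted whole = 12; dotted quarter = 3; dotted quarter = 3; dotted half note = 6; whole note = 8; half = 4; quarter = 2; whole = 8; dotted quarter note = 3.
Total: 2 + 4 + 12 + 3 + 3 + 6 + 8 + 4 + 2 + 8 + 3 = 55.
55 ÷ 8 = 6 complete bars with 7 left over.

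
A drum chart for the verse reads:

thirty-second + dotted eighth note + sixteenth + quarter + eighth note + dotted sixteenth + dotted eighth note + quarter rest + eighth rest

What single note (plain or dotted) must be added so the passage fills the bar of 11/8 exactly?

The bar of 11/8 = 44 thirty-second notes.
Express everything in thirty-second notes: thirty-second = 1; dotted eighth note = 6; sixteenth = 2; quarter = 8; eighth note = 4; dotted sixteenth = 3; dotted eighth note = 6; quarter rest = 8; eighth rest = 4.
Adding: 1 + 6 + 2 + 8 + 4 + 3 + 6 + 8 + 4 = 42.
Remaining: 44 − 42 = 2 thirty-second notes, which is a sixteenth note.

sixteenth note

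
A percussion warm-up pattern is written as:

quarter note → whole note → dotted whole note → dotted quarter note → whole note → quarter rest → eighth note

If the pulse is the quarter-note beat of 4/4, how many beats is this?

One quarter-note beat = 2 eighth notes.
Each duration in eighth notes: quarter note = 2; whole note = 8; dotted whole note = 12; dotted quarter note = 3; whole note = 8; quarter rest = 2; eighth note = 1.
Altogether 2 + 8 + 12 + 3 + 8 + 2 + 1 = 36.
36 ÷ 2 = 18 beats.

18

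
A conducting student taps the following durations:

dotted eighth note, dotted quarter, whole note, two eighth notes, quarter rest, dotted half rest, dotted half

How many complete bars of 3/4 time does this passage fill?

One bar of 3/4 = 12 sixteenth notes.
Each duration in sixteenth notes: dotted eighth note = 3; dotted quarter = 6; whole note = 16; eighth note = 2; eighth note = 2; quarter rest = 4; dotted half rest = 12; dotted half = 12.
Sum: 3 + 6 + 16 + 2 + 2 + 4 + 12 + 12 = 57.
57 ÷ 12 = 4 complete bars with 9 left over.

4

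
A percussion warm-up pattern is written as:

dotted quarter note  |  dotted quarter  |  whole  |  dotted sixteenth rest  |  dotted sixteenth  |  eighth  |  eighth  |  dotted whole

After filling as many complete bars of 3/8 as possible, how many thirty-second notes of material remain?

One bar of 3/8 = 12 thirty-second notes.
Convert each value to thirty-second notes: dotted quarter note = 12; dotted quarter = 12; whole = 32; dotted sixteenth rest = 3; dotted sixteenth = 3; eighth = 4; eighth = 4; dotted whole = 48.
Adding: 12 + 12 + 32 + 3 + 3 + 4 + 4 + 48 = 118.
118 ÷ 12 = 9 complete bars with 10 thirty-second notes remaining.

10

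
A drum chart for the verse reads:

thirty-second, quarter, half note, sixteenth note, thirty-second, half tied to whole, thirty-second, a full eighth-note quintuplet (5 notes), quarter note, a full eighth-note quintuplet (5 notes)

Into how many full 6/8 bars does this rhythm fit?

One bar of 6/8 = 24 thirty-second notes.
Each duration in thirty-second notes: thirty-second = 1; quarter = 8; half note = 16; sixteenth note = 2; thirty-second = 1; half tied to whole (half + whole) = 48; thirty-second = 1; a full eighth-note quintuplet (5 notes) (five quintuplet eighths span one half) = 16; quarter note = 8; a full eighth-note quintuplet (5 notes) (five quintuplet eighths span one half) = 16.
Adding: 1 + 8 + 16 + 2 + 1 + 48 + 1 + 16 + 8 + 16 = 117.
117 ÷ 24 = 4 complete bars with 21 left over.

4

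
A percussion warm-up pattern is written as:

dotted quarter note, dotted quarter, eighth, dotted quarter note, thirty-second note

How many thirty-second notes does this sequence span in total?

Working in thirty-second notes: dotted quarter note = 12; dotted quarter = 12; eighth = 4; dotted quarter note = 12; thirty-second note = 1.
Sum: 12 + 12 + 4 + 12 + 1 = 41 thirty-second notes.

41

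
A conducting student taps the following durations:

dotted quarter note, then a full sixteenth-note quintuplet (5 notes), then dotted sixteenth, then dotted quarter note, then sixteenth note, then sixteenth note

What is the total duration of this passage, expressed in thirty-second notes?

39

Working in thirty-second notes: dotted quarter note = 12; a full sixteenth-note quintuplet (5 notes) (five quintuplet sixteenths span one quarter) = 8; dotted sixteenth = 3; dotted quarter note = 12; sixteenth note = 2; sixteenth note = 2.
Total: 12 + 8 + 3 + 12 + 2 + 2 = 39 thirty-second notes.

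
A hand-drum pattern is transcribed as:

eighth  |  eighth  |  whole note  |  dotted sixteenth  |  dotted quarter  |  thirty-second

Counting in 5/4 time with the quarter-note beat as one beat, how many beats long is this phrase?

7

One quarter-note beat = 8 thirty-second notes.
Convert each value to thirty-second notes: eighth = 4; eighth = 4; whole note = 32; dotted sixteenth = 3; dotted quarter = 12; thirty-second = 1.
Adding: 4 + 4 + 32 + 3 + 12 + 1 = 56.
56 ÷ 8 = 7 beats.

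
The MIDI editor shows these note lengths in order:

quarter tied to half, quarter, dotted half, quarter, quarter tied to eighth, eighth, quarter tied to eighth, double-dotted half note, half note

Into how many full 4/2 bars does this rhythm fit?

2

One bar of 4/2 = 16 eighth notes.
Convert each value to eighth notes: quarter tied to half (quarter + half) = 6; quarter = 2; dotted half = 6; quarter = 2; quarter tied to eighth (quarter + eighth) = 3; eighth = 1; quarter tied to eighth (quarter + eighth) = 3; double-dotted half note = 7; half note = 4.
Sum: 6 + 2 + 6 + 2 + 3 + 1 + 3 + 7 + 4 = 34.
34 ÷ 16 = 2 complete bars with 2 left over.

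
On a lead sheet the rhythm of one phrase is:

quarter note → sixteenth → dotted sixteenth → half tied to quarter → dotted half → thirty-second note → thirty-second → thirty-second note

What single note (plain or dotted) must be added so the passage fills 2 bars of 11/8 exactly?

dotted half note

2 bars of 11/8 = 88 thirty-second notes.
Express everything in thirty-second notes: quarter note = 8; sixteenth = 2; dotted sixteenth = 3; half tied to quarter (half + quarter) = 24; dotted half = 24; thirty-second note = 1; thirty-second = 1; thirty-second note = 1.
Adding: 8 + 2 + 3 + 24 + 24 + 1 + 1 + 1 = 64.
Remaining: 88 − 64 = 24 thirty-second notes, which is a dotted half note.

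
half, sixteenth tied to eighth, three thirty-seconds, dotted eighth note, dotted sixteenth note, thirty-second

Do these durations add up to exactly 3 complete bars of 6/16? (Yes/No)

No

One bar of 6/16 = 12 thirty-second notes, so 3 bars = 36.
Express everything in thirty-second notes: half = 16; sixteenth tied to eighth (sixteenth + eighth) = 6; thirty-second = 1; thirty-second = 1; thirty-second = 1; dotted eighth note = 6; dotted sixteenth note = 3; thirty-second = 1.
Total: 16 + 6 + 1 + 1 + 1 + 6 + 3 + 1 = 35.
35 falls short of 36, so the answer is No.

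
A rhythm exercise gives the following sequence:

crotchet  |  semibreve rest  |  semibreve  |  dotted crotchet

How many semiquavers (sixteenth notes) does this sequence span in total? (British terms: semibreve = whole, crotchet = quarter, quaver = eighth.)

In sixteenth notes: crotchet = 4; semibreve rest = 16; semibreve = 16; dotted crotchet = 6.
Sum: 4 + 16 + 16 + 6 = 42 sixteenth notes.

42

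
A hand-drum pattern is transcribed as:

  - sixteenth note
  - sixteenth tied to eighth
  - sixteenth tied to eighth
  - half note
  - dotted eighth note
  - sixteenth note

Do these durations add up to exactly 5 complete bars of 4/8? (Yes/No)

No

One bar of 4/8 = 8 sixteenth notes, so 5 bars = 40.
In sixteenth notes: sixteenth note = 1; sixteenth tied to eighth (sixteenth + eighth) = 3; sixteenth tied to eighth (sixteenth + eighth) = 3; half note = 8; dotted eighth note = 3; sixteenth note = 1.
Adding: 1 + 3 + 3 + 8 + 3 + 1 = 19.
19 falls short of 40, so the answer is No.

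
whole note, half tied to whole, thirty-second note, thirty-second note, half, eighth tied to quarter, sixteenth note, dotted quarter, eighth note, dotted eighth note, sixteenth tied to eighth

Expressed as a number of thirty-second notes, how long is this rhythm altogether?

140

Working in thirty-second notes: whole note = 32; half tied to whole (half + whole) = 48; thirty-second note = 1; thirty-second note = 1; half = 16; eighth tied to quarter (eighth + quarter) = 12; sixteenth note = 2; dotted quarter = 12; eighth note = 4; dotted eighth note = 6; sixteenth tied to eighth (sixteenth + eighth) = 6.
Adding: 32 + 48 + 1 + 1 + 16 + 12 + 2 + 12 + 4 + 6 + 6 = 140 thirty-second notes.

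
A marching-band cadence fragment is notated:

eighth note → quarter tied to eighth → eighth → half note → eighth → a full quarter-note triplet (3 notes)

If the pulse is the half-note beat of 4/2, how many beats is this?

3.5

One half-note beat = 4 eighth notes.
Each duration in eighth notes: eighth note = 1; quarter tied to eighth (quarter + eighth) = 3; eighth = 1; half note = 4; eighth = 1; a full quarter-note triplet (3 notes) (three triplet quarters span one half) = 4.
Sum: 1 + 3 + 1 + 4 + 1 + 4 = 14.
14 ÷ 4 = 3.5 beats.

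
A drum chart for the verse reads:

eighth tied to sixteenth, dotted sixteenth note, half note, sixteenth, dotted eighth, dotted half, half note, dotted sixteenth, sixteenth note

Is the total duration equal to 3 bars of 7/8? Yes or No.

One bar of 7/8 = 28 thirty-second notes, so 3 bars = 84.
Each duration in thirty-second notes: eighth tied to sixteenth (eighth + sixteenth) = 6; dotted sixteenth note = 3; half note = 16; sixteenth = 2; dotted eighth = 6; dotted half = 24; half note = 16; dotted sixteenth = 3; sixteenth note = 2.
Total: 6 + 3 + 16 + 2 + 6 + 24 + 16 + 3 + 2 = 78.
78 falls short of 84, so the answer is No.

No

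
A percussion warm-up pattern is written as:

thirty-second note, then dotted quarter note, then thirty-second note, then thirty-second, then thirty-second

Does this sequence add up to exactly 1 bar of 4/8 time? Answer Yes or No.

One bar of 4/8 = 16 thirty-second notes.
In thirty-second notes: thirty-second note = 1; dotted quarter note = 12; thirty-second note = 1; thirty-second = 1; thirty-second = 1.
Sum: 1 + 12 + 1 + 1 + 1 = 16.
16 equals 16, so the answer is Yes.

Yes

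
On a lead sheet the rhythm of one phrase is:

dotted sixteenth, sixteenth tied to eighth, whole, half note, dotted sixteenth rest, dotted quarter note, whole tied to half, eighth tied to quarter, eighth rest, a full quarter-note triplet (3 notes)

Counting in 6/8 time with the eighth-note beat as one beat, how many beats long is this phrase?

One eighth-note beat = 4 thirty-second notes.
Each duration in thirty-second notes: dotted sixteenth = 3; sixteenth tied to eighth (sixteenth + eighth) = 6; whole = 32; half note = 16; dotted sixteenth rest = 3; dotted quarter note = 12; whole tied to half (whole + half) = 48; eighth tied to quarter (eighth + quarter) = 12; eighth rest = 4; a full quarter-note triplet (3 notes) (three triplet quarters span one half) = 16.
Total: 3 + 6 + 32 + 16 + 3 + 12 + 48 + 12 + 4 + 16 = 152.
152 ÷ 4 = 38 beats.

38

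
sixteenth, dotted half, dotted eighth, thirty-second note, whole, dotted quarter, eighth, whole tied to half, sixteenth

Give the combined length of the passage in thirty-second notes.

Express everything in thirty-second notes: sixteenth = 2; dotted half = 24; dotted eighth = 6; thirty-second note = 1; whole = 32; dotted quarter = 12; eighth = 4; whole tied to half (whole + half) = 48; sixteenth = 2.
Adding: 2 + 24 + 6 + 1 + 32 + 12 + 4 + 48 + 2 = 131 thirty-second notes.

131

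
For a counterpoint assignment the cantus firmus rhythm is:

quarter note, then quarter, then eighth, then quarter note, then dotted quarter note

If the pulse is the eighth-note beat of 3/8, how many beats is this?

10

One eighth-note beat = 2 sixteenth notes.
Convert each value to sixteenth notes: quarter note = 4; quarter = 4; eighth = 2; quarter note = 4; dotted quarter note = 6.
Adding: 4 + 4 + 2 + 4 + 6 = 20.
20 ÷ 2 = 10 beats.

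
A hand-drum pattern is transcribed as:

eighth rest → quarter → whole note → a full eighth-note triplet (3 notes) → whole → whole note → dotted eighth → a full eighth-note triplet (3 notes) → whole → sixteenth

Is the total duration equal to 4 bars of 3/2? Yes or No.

One bar of 3/2 = 24 sixteenth notes, so 4 bars = 96.
In sixteenth notes: eighth rest = 2; quarter = 4; whole note = 16; a full eighth-note triplet (3 notes) (three triplet eighths span one quarter) = 4; whole = 16; whole note = 16; dotted eighth = 3; a full eighth-note triplet (3 notes) (three triplet eighths span one quarter) = 4; whole = 16; sixteenth = 1.
Altogether 2 + 4 + 16 + 4 + 16 + 16 + 3 + 4 + 16 + 1 = 82.
82 falls short of 96, so the answer is No.

No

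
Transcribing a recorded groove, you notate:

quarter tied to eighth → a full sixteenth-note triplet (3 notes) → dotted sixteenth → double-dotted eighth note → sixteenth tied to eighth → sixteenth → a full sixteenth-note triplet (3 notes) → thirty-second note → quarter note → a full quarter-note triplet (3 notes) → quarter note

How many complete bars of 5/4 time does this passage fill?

1

One bar of 5/4 = 40 thirty-second notes.
Working in thirty-second notes: quarter tied to eighth (quarter + eighth) = 12; a full sixteenth-note triplet (3 notes) (three triplet sixteenths span one eighth) = 4; dotted sixteenth = 3; double-dotted eighth note = 7; sixteenth tied to eighth (sixteenth + eighth) = 6; sixteenth = 2; a full sixteenth-note triplet (3 notes) (three triplet sixteenths span one eighth) = 4; thirty-second note = 1; quarter note = 8; a full quarter-note triplet (3 notes) (three triplet quarters span one half) = 16; quarter note = 8.
Adding: 12 + 4 + 3 + 7 + 6 + 2 + 4 + 1 + 8 + 16 + 8 = 71.
71 ÷ 40 = 1 complete bar with 31 left over.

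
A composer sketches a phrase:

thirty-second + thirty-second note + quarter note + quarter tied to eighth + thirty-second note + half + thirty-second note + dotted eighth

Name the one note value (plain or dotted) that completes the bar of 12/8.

sixteenth note

The bar of 12/8 = 48 thirty-second notes.
Working in thirty-second notes: thirty-second = 1; thirty-second note = 1; quarter note = 8; quarter tied to eighth (quarter + eighth) = 12; thirty-second note = 1; half = 16; thirty-second note = 1; dotted eighth = 6.
Altogether 1 + 1 + 8 + 12 + 1 + 16 + 1 + 6 = 46.
Remaining: 48 − 46 = 2 thirty-second notes, which is a sixteenth note.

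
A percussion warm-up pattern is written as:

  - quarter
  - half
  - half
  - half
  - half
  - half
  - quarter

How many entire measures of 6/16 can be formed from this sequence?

8

One bar of 6/16 = 3 eighth notes.
Express everything in eighth notes: quarter = 2; half = 4; half = 4; half = 4; half = 4; half = 4; quarter = 2.
Adding: 2 + 4 + 4 + 4 + 4 + 4 + 2 = 24.
24 ÷ 3 = 8 complete bars with 0 left over.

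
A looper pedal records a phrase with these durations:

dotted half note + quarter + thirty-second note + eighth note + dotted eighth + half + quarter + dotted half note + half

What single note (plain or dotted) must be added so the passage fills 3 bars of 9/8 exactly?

3 bars of 9/8 = 108 thirty-second notes.
Each duration in thirty-second notes: dotted half note = 24; quarter = 8; thirty-second note = 1; eighth note = 4; dotted eighth = 6; half = 16; quarter = 8; dotted half note = 24; half = 16.
Altogether 24 + 8 + 1 + 4 + 6 + 16 + 8 + 24 + 16 = 107.
Remaining: 108 − 107 = 1 thirty-second note, which is a thirty-second note.

thirty-second note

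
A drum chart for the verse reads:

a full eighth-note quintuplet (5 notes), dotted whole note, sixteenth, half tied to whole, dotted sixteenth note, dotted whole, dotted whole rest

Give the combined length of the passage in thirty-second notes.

213

Working in thirty-second notes: a full eighth-note quintuplet (5 notes) (five quintuplet eighths span one half) = 16; dotted whole note = 48; sixteenth = 2; half tied to whole (half + whole) = 48; dotted sixteenth note = 3; dotted whole = 48; dotted whole rest = 48.
Adding: 16 + 48 + 2 + 48 + 3 + 48 + 48 = 213 thirty-second notes.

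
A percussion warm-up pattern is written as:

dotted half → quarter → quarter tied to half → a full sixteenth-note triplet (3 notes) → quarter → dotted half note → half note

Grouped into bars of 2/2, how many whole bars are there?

One bar of 2/2 = 8 eighth notes.
Each duration in eighth notes: dotted half = 6; quarter = 2; quarter tied to half (quarter + half) = 6; a full sixteenth-note triplet (3 notes) (three triplet sixteenths span one eighth) = 1; quarter = 2; dotted half note = 6; half note = 4.
Adding: 6 + 2 + 6 + 1 + 2 + 6 + 4 = 27.
27 ÷ 8 = 3 complete bars with 3 left over.

3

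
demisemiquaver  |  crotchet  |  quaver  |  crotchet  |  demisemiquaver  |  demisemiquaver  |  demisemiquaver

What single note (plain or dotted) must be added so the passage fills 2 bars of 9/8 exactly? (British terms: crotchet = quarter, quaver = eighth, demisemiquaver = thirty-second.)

dotted whole note

2 bars of 9/8 = 72 thirty-second notes.
Working in thirty-second notes: demisemiquaver = 1; crotchet = 8; quaver = 4; crotchet = 8; demisemiquaver = 1; demisemiquaver = 1; demisemiquaver = 1.
Total: 1 + 8 + 4 + 8 + 1 + 1 + 1 = 24.
Remaining: 72 − 24 = 48 thirty-second notes, which is a dotted whole note.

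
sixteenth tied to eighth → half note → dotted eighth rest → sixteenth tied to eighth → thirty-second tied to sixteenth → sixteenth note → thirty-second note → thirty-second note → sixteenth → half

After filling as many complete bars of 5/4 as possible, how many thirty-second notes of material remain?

One bar of 5/4 = 40 thirty-second notes.
In thirty-second notes: sixteenth tied to eighth (sixteenth + eighth) = 6; half note = 16; dotted eighth rest = 6; sixteenth tied to eighth (sixteenth + eighth) = 6; thirty-second tied to sixteenth (thirty-second + sixteenth) = 3; sixteenth note = 2; thirty-second note = 1; thirty-second note = 1; sixteenth = 2; half = 16.
Total: 6 + 16 + 6 + 6 + 3 + 2 + 1 + 1 + 2 + 16 = 59.
59 ÷ 40 = 1 complete bar with 19 thirty-second notes remaining.

19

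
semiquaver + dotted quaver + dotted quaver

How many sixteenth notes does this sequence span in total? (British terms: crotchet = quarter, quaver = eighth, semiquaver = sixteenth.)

7

In sixteenth notes: semiquaver = 1; dotted quaver = 3; dotted quaver = 3.
Altogether 1 + 3 + 3 = 7 sixteenth notes.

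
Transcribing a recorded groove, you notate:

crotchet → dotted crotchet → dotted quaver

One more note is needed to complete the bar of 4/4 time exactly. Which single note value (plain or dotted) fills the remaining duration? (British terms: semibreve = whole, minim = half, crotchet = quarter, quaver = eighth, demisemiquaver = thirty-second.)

The bar of 4/4 = 16 sixteenth notes.
Express everything in sixteenth notes: crotchet = 4; dotted crotchet = 6; dotted quaver = 3.
Sum: 4 + 6 + 3 = 13.
Remaining: 16 − 13 = 3 sixteenth notes, which is a dotted eighth note.

dotted eighth note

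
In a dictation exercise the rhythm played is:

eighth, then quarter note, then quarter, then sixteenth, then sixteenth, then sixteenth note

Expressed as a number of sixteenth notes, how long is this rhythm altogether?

Express everything in sixteenth notes: eighth = 2; quarter note = 4; quarter = 4; sixteenth = 1; sixteenth = 1; sixteenth note = 1.
Adding: 2 + 4 + 4 + 1 + 1 + 1 = 13 sixteenth notes.

13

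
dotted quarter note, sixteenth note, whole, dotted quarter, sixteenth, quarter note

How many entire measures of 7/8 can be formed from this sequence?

2

One bar of 7/8 = 14 sixteenth notes.
Express everything in sixteenth notes: dotted quarter note = 6; sixteenth note = 1; whole = 16; dotted quarter = 6; sixteenth = 1; quarter note = 4.
Altogether 6 + 1 + 16 + 6 + 1 + 4 = 34.
34 ÷ 14 = 2 complete bars with 6 left over.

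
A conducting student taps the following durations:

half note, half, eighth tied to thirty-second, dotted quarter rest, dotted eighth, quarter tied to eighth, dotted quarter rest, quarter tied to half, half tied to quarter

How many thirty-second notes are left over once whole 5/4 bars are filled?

One bar of 5/4 = 40 thirty-second notes.
Working in thirty-second notes: half note = 16; half = 16; eighth tied to thirty-second (eighth + thirty-second) = 5; dotted quarter rest = 12; dotted eighth = 6; quarter tied to eighth (quarter + eighth) = 12; dotted quarter rest = 12; quarter tied to half (quarter + half) = 24; half tied to quarter (half + quarter) = 24.
Adding: 16 + 16 + 5 + 12 + 6 + 12 + 12 + 24 + 24 = 127.
127 ÷ 40 = 3 complete bars with 7 thirty-second notes remaining.

7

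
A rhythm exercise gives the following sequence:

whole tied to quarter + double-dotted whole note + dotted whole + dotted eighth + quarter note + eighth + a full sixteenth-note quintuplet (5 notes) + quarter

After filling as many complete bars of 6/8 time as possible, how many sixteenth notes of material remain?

One bar of 6/8 = 12 sixteenth notes.
Each duration in sixteenth notes: whole tied to quarter (whole + quarter) = 20; double-dotted whole note = 28; dotted whole = 24; dotted eighth = 3; quarter note = 4; eighth = 2; a full sixteenth-note quintuplet (5 notes) (five quintuplet sixteenths span one quarter) = 4; quarter = 4.
Altogether 20 + 28 + 24 + 3 + 4 + 2 + 4 + 4 = 89.
89 ÷ 12 = 7 complete bars with 5 sixteenth notes remaining.

5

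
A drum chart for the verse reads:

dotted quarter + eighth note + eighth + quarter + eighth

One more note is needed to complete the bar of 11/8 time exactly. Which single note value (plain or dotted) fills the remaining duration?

dotted quarter note

The bar of 11/8 = 11 eighth notes.
Convert each value to eighth notes: dotted quarter = 3; eighth note = 1; eighth = 1; quarter = 2; eighth = 1.
Adding: 3 + 1 + 1 + 2 + 1 = 8.
Remaining: 11 − 8 = 3 eighth notes, which is a dotted quarter note.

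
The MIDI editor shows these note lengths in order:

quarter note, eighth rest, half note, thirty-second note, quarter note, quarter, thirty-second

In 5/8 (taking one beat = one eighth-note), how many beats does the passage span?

11.5

One eighth-note beat = 4 thirty-second notes.
Convert each value to thirty-second notes: quarter note = 8; eighth rest = 4; half note = 16; thirty-second note = 1; quarter note = 8; quarter = 8; thirty-second = 1.
Adding: 8 + 4 + 16 + 1 + 8 + 8 + 1 = 46.
46 ÷ 4 = 11.5 beats.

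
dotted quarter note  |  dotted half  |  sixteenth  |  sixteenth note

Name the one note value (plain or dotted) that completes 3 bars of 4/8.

3 bars of 4/8 = 24 sixteenth notes.
Express everything in sixteenth notes: dotted quarter note = 6; dotted half = 12; sixteenth = 1; sixteenth note = 1.
Adding: 6 + 12 + 1 + 1 = 20.
Remaining: 24 − 20 = 4 sixteenth notes, which is a quarter note.

quarter note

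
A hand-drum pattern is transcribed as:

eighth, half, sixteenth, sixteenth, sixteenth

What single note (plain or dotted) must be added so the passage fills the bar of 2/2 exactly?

dotted eighth note

The bar of 2/2 = 16 sixteenth notes.
Express everything in sixteenth notes: eighth = 2; half = 8; sixteenth = 1; sixteenth = 1; sixteenth = 1.
Adding: 2 + 8 + 1 + 1 + 1 = 13.
Remaining: 16 − 13 = 3 sixteenth notes, which is a dotted eighth note.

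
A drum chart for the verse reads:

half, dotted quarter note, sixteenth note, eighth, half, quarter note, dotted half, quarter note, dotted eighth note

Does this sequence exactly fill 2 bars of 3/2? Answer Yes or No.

One bar of 3/2 = 24 sixteenth notes, so 2 bars = 48.
Working in sixteenth notes: half = 8; dotted quarter note = 6; sixteenth note = 1; eighth = 2; half = 8; quarter note = 4; dotted half = 12; quarter note = 4; dotted eighth note = 3.
Sum: 8 + 6 + 1 + 2 + 8 + 4 + 12 + 4 + 3 = 48.
48 equals 48, so the answer is Yes.

Yes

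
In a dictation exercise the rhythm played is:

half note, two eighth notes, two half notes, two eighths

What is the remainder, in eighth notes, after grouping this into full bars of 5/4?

6

One bar of 5/4 = 10 eighth notes.
In eighth notes: half note = 4; eighth note = 1; eighth note = 1; half note = 4; half note = 4; eighth = 1; eighth = 1.
Adding: 4 + 1 + 1 + 4 + 4 + 1 + 1 = 16.
16 ÷ 10 = 1 complete bar with 6 eighth notes remaining.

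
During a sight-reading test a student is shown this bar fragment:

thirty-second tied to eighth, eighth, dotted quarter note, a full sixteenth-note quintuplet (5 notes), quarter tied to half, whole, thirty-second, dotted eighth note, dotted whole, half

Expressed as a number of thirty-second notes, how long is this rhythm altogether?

156

Convert each value to thirty-second notes: thirty-second tied to eighth (thirty-second + eighth) = 5; eighth = 4; dotted quarter note = 12; a full sixteenth-note quintuplet (5 notes) (five quintuplet sixteenths span one quarter) = 8; quarter tied to half (quarter + half) = 24; whole = 32; thirty-second = 1; dotted eighth note = 6; dotted whole = 48; half = 16.
Sum: 5 + 4 + 12 + 8 + 24 + 32 + 1 + 6 + 48 + 16 = 156 thirty-second notes.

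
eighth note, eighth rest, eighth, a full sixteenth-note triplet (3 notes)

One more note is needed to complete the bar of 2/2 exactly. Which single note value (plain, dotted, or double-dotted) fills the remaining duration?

half note

The bar of 2/2 = 8 eighth notes.
Express everything in eighth notes: eighth note = 1; eighth rest = 1; eighth = 1; a full sixteenth-note triplet (3 notes) (three triplet sixteenths span one eighth) = 1.
Altogether 1 + 1 + 1 + 1 = 4.
Remaining: 8 − 4 = 4 eighth notes, which is a half note.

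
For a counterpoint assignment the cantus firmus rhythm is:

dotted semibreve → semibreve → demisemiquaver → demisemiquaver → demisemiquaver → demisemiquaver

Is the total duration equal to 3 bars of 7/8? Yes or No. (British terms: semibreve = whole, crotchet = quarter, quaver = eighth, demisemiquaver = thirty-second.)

One bar of 7/8 = 28 thirty-second notes, so 3 bars = 84.
Express everything in thirty-second notes: dotted semibreve = 48; semibreve = 32; demisemiquaver = 1; demisemiquaver = 1; demisemiquaver = 1; demisemiquaver = 1.
Total: 48 + 32 + 1 + 1 + 1 + 1 = 84.
84 equals 84, so the answer is Yes.

Yes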